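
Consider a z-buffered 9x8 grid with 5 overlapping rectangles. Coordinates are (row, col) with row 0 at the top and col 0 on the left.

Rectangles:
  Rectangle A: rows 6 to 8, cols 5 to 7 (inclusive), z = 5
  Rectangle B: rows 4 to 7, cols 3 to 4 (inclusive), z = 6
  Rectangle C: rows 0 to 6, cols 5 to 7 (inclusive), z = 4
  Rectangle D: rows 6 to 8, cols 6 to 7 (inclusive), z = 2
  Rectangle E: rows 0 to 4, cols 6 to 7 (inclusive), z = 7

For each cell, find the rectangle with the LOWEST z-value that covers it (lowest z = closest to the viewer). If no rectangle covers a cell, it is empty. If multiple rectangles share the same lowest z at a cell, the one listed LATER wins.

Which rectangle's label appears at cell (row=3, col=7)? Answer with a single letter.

Answer: C

Derivation:
Check cell (3,7):
  A: rows 6-8 cols 5-7 -> outside (row miss)
  B: rows 4-7 cols 3-4 -> outside (row miss)
  C: rows 0-6 cols 5-7 z=4 -> covers; best now C (z=4)
  D: rows 6-8 cols 6-7 -> outside (row miss)
  E: rows 0-4 cols 6-7 z=7 -> covers; best now C (z=4)
Winner: C at z=4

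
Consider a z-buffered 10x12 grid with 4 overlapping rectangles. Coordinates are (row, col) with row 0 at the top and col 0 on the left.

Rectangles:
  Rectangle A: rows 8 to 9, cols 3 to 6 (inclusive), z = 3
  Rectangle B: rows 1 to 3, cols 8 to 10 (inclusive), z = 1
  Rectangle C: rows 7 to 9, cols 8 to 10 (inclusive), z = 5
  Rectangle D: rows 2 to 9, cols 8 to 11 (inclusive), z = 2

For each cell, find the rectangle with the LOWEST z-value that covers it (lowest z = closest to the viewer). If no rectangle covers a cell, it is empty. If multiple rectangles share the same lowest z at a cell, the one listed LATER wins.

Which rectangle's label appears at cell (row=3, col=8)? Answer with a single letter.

Check cell (3,8):
  A: rows 8-9 cols 3-6 -> outside (row miss)
  B: rows 1-3 cols 8-10 z=1 -> covers; best now B (z=1)
  C: rows 7-9 cols 8-10 -> outside (row miss)
  D: rows 2-9 cols 8-11 z=2 -> covers; best now B (z=1)
Winner: B at z=1

Answer: B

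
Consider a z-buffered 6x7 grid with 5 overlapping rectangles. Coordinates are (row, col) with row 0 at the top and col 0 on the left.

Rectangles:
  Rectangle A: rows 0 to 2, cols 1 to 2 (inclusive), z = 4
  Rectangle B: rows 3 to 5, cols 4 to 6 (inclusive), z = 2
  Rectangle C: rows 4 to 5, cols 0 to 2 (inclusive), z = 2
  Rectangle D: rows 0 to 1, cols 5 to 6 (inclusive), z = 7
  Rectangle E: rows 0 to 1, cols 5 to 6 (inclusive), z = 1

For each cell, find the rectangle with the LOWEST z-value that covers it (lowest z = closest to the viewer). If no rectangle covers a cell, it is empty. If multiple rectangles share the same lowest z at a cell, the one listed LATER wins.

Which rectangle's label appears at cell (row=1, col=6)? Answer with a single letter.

Answer: E

Derivation:
Check cell (1,6):
  A: rows 0-2 cols 1-2 -> outside (col miss)
  B: rows 3-5 cols 4-6 -> outside (row miss)
  C: rows 4-5 cols 0-2 -> outside (row miss)
  D: rows 0-1 cols 5-6 z=7 -> covers; best now D (z=7)
  E: rows 0-1 cols 5-6 z=1 -> covers; best now E (z=1)
Winner: E at z=1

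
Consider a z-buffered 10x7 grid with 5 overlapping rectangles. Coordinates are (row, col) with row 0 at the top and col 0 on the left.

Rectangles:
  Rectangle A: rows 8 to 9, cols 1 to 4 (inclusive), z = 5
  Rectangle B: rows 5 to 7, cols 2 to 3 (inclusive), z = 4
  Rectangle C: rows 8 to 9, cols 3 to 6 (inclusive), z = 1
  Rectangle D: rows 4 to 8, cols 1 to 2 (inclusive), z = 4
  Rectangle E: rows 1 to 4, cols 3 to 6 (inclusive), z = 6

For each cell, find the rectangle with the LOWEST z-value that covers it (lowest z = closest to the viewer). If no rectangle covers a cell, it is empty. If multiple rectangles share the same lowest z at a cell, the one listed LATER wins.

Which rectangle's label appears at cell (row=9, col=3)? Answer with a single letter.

Answer: C

Derivation:
Check cell (9,3):
  A: rows 8-9 cols 1-4 z=5 -> covers; best now A (z=5)
  B: rows 5-7 cols 2-3 -> outside (row miss)
  C: rows 8-9 cols 3-6 z=1 -> covers; best now C (z=1)
  D: rows 4-8 cols 1-2 -> outside (row miss)
  E: rows 1-4 cols 3-6 -> outside (row miss)
Winner: C at z=1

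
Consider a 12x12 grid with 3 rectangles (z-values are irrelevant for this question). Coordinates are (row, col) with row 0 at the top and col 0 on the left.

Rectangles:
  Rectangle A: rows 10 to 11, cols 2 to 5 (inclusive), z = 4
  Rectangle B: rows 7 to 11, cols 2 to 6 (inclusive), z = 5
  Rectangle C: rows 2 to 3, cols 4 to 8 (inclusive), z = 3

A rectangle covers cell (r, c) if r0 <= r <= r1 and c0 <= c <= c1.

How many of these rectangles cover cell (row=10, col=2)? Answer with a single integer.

Check cell (10,2):
  A: rows 10-11 cols 2-5 -> covers
  B: rows 7-11 cols 2-6 -> covers
  C: rows 2-3 cols 4-8 -> outside (row miss)
Count covering = 2

Answer: 2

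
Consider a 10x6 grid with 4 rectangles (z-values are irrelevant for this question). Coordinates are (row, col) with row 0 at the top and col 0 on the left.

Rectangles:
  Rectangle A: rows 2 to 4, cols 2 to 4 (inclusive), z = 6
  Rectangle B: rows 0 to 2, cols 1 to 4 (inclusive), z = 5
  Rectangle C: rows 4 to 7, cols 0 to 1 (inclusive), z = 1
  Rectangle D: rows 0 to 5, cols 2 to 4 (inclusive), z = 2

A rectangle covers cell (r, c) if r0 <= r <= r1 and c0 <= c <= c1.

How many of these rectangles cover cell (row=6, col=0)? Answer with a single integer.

Answer: 1

Derivation:
Check cell (6,0):
  A: rows 2-4 cols 2-4 -> outside (row miss)
  B: rows 0-2 cols 1-4 -> outside (row miss)
  C: rows 4-7 cols 0-1 -> covers
  D: rows 0-5 cols 2-4 -> outside (row miss)
Count covering = 1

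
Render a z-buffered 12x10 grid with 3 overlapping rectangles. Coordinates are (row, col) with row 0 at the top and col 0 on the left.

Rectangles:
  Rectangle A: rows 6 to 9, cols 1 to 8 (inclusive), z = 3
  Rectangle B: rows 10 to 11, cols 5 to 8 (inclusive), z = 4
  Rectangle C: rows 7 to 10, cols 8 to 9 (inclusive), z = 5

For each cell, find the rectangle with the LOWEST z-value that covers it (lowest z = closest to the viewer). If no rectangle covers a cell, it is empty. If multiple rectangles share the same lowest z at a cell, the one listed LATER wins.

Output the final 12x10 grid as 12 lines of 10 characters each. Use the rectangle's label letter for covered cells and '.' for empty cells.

..........
..........
..........
..........
..........
..........
.AAAAAAAA.
.AAAAAAAAC
.AAAAAAAAC
.AAAAAAAAC
.....BBBBC
.....BBBB.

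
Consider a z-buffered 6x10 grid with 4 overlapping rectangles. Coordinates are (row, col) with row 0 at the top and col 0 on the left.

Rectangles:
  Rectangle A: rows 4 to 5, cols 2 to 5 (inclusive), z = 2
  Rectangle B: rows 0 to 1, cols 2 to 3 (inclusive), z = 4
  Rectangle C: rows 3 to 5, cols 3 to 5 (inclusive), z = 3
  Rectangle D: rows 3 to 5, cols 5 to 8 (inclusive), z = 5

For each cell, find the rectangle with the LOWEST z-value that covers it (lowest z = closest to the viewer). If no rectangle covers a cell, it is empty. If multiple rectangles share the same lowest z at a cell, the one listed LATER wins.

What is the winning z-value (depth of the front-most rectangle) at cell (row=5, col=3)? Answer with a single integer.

Answer: 2

Derivation:
Check cell (5,3):
  A: rows 4-5 cols 2-5 z=2 -> covers; best now A (z=2)
  B: rows 0-1 cols 2-3 -> outside (row miss)
  C: rows 3-5 cols 3-5 z=3 -> covers; best now A (z=2)
  D: rows 3-5 cols 5-8 -> outside (col miss)
Winner: A at z=2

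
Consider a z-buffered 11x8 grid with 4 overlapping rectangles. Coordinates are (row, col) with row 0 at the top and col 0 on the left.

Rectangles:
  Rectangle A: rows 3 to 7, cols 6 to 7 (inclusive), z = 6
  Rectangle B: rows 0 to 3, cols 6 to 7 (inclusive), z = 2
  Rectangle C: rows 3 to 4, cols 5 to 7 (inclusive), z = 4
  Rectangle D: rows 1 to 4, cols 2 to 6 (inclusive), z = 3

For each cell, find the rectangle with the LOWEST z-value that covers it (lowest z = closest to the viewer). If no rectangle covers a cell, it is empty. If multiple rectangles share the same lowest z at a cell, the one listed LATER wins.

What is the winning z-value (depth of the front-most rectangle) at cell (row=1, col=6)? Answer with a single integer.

Answer: 2

Derivation:
Check cell (1,6):
  A: rows 3-7 cols 6-7 -> outside (row miss)
  B: rows 0-3 cols 6-7 z=2 -> covers; best now B (z=2)
  C: rows 3-4 cols 5-7 -> outside (row miss)
  D: rows 1-4 cols 2-6 z=3 -> covers; best now B (z=2)
Winner: B at z=2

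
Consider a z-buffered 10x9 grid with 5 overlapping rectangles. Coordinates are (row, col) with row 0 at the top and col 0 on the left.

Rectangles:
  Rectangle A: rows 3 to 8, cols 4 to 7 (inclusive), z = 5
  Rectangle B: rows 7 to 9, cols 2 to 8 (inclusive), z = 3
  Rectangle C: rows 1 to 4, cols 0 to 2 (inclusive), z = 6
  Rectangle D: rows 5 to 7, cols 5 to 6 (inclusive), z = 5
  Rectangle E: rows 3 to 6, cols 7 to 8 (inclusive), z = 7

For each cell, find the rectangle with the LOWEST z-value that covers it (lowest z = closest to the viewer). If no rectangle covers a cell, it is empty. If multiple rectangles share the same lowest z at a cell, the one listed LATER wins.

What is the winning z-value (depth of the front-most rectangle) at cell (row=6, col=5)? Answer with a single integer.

Check cell (6,5):
  A: rows 3-8 cols 4-7 z=5 -> covers; best now A (z=5)
  B: rows 7-9 cols 2-8 -> outside (row miss)
  C: rows 1-4 cols 0-2 -> outside (row miss)
  D: rows 5-7 cols 5-6 z=5 -> covers; best now D (z=5)
  E: rows 3-6 cols 7-8 -> outside (col miss)
Winner: D at z=5

Answer: 5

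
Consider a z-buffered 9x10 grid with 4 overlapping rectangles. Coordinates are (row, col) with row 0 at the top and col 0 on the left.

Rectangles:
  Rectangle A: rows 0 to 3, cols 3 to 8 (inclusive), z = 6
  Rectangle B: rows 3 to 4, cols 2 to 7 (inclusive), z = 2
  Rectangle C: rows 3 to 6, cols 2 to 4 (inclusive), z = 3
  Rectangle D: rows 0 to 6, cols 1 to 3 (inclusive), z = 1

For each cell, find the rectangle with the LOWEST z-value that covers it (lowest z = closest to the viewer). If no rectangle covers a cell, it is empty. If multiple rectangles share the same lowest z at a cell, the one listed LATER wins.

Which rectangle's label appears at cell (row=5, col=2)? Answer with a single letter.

Answer: D

Derivation:
Check cell (5,2):
  A: rows 0-3 cols 3-8 -> outside (row miss)
  B: rows 3-4 cols 2-7 -> outside (row miss)
  C: rows 3-6 cols 2-4 z=3 -> covers; best now C (z=3)
  D: rows 0-6 cols 1-3 z=1 -> covers; best now D (z=1)
Winner: D at z=1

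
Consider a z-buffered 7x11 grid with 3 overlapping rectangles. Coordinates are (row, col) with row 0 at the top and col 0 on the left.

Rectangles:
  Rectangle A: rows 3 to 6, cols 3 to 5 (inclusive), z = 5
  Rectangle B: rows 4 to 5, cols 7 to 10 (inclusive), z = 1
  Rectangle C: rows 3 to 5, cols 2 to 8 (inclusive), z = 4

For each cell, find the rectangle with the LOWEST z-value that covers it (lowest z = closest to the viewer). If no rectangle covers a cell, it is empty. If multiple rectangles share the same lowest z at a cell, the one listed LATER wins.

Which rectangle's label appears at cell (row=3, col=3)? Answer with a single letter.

Check cell (3,3):
  A: rows 3-6 cols 3-5 z=5 -> covers; best now A (z=5)
  B: rows 4-5 cols 7-10 -> outside (row miss)
  C: rows 3-5 cols 2-8 z=4 -> covers; best now C (z=4)
Winner: C at z=4

Answer: C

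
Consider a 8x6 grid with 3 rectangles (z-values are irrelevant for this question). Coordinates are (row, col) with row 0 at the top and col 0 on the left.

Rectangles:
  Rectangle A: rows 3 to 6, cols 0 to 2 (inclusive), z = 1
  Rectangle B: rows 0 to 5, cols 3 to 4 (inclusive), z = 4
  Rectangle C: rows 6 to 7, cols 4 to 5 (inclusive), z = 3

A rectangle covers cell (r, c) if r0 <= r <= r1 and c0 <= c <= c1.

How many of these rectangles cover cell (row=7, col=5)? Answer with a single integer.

Answer: 1

Derivation:
Check cell (7,5):
  A: rows 3-6 cols 0-2 -> outside (row miss)
  B: rows 0-5 cols 3-4 -> outside (row miss)
  C: rows 6-7 cols 4-5 -> covers
Count covering = 1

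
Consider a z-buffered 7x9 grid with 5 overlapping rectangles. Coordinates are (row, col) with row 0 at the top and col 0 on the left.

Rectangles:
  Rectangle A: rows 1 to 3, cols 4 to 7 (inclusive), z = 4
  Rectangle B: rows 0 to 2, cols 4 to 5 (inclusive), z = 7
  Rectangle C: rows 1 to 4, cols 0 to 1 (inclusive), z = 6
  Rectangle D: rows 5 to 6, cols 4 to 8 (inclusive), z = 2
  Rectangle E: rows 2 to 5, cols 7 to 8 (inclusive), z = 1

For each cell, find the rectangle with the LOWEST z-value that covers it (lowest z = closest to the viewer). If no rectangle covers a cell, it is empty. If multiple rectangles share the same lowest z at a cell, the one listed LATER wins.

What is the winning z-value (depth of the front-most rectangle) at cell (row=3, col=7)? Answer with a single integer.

Check cell (3,7):
  A: rows 1-3 cols 4-7 z=4 -> covers; best now A (z=4)
  B: rows 0-2 cols 4-5 -> outside (row miss)
  C: rows 1-4 cols 0-1 -> outside (col miss)
  D: rows 5-6 cols 4-8 -> outside (row miss)
  E: rows 2-5 cols 7-8 z=1 -> covers; best now E (z=1)
Winner: E at z=1

Answer: 1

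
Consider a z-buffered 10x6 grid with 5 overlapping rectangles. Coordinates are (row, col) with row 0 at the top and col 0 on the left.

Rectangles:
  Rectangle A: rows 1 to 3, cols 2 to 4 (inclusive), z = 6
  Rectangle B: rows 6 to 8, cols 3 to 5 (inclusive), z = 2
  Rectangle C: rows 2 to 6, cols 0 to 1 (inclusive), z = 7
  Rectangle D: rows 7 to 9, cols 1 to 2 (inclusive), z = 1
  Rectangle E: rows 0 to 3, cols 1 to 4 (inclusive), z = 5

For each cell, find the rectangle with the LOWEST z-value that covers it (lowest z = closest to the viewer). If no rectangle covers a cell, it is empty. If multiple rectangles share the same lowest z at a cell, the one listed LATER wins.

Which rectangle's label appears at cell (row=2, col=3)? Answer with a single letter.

Answer: E

Derivation:
Check cell (2,3):
  A: rows 1-3 cols 2-4 z=6 -> covers; best now A (z=6)
  B: rows 6-8 cols 3-5 -> outside (row miss)
  C: rows 2-6 cols 0-1 -> outside (col miss)
  D: rows 7-9 cols 1-2 -> outside (row miss)
  E: rows 0-3 cols 1-4 z=5 -> covers; best now E (z=5)
Winner: E at z=5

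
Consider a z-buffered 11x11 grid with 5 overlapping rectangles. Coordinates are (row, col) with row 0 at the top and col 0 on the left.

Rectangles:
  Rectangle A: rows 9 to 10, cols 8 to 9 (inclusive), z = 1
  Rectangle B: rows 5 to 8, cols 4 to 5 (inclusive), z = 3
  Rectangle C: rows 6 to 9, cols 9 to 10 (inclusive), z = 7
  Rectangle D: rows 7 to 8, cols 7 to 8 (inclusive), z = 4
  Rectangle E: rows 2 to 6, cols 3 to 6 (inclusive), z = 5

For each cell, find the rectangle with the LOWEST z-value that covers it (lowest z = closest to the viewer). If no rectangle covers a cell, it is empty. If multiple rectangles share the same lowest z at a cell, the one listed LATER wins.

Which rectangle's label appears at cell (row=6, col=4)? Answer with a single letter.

Check cell (6,4):
  A: rows 9-10 cols 8-9 -> outside (row miss)
  B: rows 5-8 cols 4-5 z=3 -> covers; best now B (z=3)
  C: rows 6-9 cols 9-10 -> outside (col miss)
  D: rows 7-8 cols 7-8 -> outside (row miss)
  E: rows 2-6 cols 3-6 z=5 -> covers; best now B (z=3)
Winner: B at z=3

Answer: B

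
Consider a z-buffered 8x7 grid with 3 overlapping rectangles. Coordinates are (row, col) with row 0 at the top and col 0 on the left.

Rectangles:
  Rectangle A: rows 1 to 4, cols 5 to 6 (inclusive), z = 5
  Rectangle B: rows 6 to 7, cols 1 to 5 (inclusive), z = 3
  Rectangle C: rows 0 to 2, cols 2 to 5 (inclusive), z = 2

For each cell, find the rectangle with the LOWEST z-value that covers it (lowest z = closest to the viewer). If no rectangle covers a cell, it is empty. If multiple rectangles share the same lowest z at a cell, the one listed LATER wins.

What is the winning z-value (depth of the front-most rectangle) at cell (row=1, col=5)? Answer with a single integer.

Answer: 2

Derivation:
Check cell (1,5):
  A: rows 1-4 cols 5-6 z=5 -> covers; best now A (z=5)
  B: rows 6-7 cols 1-5 -> outside (row miss)
  C: rows 0-2 cols 2-5 z=2 -> covers; best now C (z=2)
Winner: C at z=2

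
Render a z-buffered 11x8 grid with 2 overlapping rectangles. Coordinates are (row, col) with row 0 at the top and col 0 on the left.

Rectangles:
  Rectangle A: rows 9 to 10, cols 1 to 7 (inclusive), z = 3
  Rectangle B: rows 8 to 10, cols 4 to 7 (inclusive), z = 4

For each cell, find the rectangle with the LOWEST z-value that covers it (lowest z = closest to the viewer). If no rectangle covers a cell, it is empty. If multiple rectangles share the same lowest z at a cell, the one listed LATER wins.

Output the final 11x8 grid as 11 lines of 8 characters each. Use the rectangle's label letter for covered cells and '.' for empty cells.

........
........
........
........
........
........
........
........
....BBBB
.AAAAAAA
.AAAAAAA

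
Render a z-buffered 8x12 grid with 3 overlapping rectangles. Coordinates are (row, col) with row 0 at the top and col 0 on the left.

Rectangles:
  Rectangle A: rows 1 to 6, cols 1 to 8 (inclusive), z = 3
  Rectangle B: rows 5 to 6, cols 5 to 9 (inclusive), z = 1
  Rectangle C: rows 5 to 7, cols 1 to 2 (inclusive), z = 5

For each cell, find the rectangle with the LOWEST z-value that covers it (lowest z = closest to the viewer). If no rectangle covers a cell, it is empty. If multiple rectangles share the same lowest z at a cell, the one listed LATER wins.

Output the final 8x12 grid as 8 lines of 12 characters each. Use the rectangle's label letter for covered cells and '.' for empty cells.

............
.AAAAAAAA...
.AAAAAAAA...
.AAAAAAAA...
.AAAAAAAA...
.AAAABBBBB..
.AAAABBBBB..
.CC.........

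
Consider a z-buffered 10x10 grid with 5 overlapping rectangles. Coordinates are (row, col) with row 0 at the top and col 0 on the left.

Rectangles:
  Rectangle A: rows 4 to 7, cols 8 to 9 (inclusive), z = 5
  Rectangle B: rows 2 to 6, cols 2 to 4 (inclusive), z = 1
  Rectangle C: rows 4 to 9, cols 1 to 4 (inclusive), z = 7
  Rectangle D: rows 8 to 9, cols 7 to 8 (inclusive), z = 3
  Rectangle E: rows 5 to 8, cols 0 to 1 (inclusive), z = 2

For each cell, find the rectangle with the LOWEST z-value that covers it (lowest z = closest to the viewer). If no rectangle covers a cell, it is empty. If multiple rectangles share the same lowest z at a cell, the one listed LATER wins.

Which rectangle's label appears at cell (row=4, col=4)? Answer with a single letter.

Answer: B

Derivation:
Check cell (4,4):
  A: rows 4-7 cols 8-9 -> outside (col miss)
  B: rows 2-6 cols 2-4 z=1 -> covers; best now B (z=1)
  C: rows 4-9 cols 1-4 z=7 -> covers; best now B (z=1)
  D: rows 8-9 cols 7-8 -> outside (row miss)
  E: rows 5-8 cols 0-1 -> outside (row miss)
Winner: B at z=1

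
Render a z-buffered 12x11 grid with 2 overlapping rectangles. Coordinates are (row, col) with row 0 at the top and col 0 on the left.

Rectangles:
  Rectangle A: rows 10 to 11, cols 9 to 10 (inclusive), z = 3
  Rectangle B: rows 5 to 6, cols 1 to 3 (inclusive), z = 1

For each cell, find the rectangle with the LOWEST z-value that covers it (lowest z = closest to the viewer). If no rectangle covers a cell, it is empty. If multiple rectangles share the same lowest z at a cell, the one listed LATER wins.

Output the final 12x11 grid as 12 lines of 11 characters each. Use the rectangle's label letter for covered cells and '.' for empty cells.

...........
...........
...........
...........
...........
.BBB.......
.BBB.......
...........
...........
...........
.........AA
.........AA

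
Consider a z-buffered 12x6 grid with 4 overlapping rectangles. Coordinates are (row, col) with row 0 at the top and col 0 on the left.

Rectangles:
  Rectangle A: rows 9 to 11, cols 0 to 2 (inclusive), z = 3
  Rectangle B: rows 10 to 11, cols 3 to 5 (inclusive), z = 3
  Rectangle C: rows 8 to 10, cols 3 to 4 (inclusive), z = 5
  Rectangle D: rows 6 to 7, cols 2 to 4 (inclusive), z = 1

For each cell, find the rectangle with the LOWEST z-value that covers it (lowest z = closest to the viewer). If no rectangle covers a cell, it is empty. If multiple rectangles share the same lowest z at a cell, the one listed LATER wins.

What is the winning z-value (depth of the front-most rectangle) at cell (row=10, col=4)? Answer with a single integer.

Check cell (10,4):
  A: rows 9-11 cols 0-2 -> outside (col miss)
  B: rows 10-11 cols 3-5 z=3 -> covers; best now B (z=3)
  C: rows 8-10 cols 3-4 z=5 -> covers; best now B (z=3)
  D: rows 6-7 cols 2-4 -> outside (row miss)
Winner: B at z=3

Answer: 3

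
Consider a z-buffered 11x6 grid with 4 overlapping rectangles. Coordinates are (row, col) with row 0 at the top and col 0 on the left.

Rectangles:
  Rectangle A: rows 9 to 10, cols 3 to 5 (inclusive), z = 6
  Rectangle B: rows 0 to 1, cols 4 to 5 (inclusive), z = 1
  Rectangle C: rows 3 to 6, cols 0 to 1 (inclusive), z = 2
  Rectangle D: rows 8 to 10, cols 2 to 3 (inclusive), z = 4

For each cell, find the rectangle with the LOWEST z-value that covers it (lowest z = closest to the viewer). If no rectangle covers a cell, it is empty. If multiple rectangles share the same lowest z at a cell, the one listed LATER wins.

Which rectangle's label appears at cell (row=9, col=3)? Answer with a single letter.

Check cell (9,3):
  A: rows 9-10 cols 3-5 z=6 -> covers; best now A (z=6)
  B: rows 0-1 cols 4-5 -> outside (row miss)
  C: rows 3-6 cols 0-1 -> outside (row miss)
  D: rows 8-10 cols 2-3 z=4 -> covers; best now D (z=4)
Winner: D at z=4

Answer: D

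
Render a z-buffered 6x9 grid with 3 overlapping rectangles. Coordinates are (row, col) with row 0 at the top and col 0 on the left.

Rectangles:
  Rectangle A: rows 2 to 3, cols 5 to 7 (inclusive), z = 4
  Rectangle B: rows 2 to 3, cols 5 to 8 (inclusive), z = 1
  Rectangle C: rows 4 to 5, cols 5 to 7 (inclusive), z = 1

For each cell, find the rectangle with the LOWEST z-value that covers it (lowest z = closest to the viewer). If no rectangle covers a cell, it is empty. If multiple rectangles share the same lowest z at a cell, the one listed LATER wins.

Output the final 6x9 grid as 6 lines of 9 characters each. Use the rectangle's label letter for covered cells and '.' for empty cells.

.........
.........
.....BBBB
.....BBBB
.....CCC.
.....CCC.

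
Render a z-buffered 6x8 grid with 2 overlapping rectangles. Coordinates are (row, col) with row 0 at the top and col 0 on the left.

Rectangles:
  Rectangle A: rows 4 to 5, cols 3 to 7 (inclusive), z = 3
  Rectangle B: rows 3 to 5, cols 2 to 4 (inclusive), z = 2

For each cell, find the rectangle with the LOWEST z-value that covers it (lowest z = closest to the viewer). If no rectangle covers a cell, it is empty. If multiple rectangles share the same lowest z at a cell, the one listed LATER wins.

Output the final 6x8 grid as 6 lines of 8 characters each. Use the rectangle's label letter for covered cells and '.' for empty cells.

........
........
........
..BBB...
..BBBAAA
..BBBAAA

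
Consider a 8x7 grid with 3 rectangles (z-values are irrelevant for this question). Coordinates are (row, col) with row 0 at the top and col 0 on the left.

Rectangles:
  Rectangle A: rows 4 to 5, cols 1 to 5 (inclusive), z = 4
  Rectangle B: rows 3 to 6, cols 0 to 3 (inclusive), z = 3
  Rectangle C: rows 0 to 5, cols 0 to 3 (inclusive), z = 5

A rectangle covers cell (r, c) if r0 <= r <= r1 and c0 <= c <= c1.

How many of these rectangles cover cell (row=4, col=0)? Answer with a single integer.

Answer: 2

Derivation:
Check cell (4,0):
  A: rows 4-5 cols 1-5 -> outside (col miss)
  B: rows 3-6 cols 0-3 -> covers
  C: rows 0-5 cols 0-3 -> covers
Count covering = 2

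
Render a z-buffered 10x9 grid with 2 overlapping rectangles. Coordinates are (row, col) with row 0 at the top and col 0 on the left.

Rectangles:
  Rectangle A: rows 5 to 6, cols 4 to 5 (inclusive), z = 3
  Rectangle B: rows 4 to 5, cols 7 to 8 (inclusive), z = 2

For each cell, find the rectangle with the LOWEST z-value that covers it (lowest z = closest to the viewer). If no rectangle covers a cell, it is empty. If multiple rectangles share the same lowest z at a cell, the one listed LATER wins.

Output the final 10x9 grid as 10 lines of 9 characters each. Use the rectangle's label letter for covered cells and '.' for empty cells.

.........
.........
.........
.........
.......BB
....AA.BB
....AA...
.........
.........
.........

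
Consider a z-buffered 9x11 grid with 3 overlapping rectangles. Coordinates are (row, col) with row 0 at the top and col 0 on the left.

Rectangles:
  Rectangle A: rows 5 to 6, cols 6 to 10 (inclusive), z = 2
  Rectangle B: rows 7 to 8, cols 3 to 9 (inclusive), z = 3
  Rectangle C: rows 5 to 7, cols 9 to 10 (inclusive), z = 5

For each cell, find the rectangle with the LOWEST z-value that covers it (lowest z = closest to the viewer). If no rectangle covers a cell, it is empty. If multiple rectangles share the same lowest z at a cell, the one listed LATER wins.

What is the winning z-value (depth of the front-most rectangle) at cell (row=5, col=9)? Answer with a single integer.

Check cell (5,9):
  A: rows 5-6 cols 6-10 z=2 -> covers; best now A (z=2)
  B: rows 7-8 cols 3-9 -> outside (row miss)
  C: rows 5-7 cols 9-10 z=5 -> covers; best now A (z=2)
Winner: A at z=2

Answer: 2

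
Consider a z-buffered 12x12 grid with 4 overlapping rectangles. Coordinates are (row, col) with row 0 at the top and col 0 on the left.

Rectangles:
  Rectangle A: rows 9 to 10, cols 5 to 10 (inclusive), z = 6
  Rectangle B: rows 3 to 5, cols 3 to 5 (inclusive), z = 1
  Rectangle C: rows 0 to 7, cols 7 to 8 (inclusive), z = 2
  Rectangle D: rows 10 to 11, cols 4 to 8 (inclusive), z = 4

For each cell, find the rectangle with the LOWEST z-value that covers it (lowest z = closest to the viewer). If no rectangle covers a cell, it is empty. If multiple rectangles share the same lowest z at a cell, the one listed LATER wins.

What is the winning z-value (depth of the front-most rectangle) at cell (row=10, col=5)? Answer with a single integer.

Answer: 4

Derivation:
Check cell (10,5):
  A: rows 9-10 cols 5-10 z=6 -> covers; best now A (z=6)
  B: rows 3-5 cols 3-5 -> outside (row miss)
  C: rows 0-7 cols 7-8 -> outside (row miss)
  D: rows 10-11 cols 4-8 z=4 -> covers; best now D (z=4)
Winner: D at z=4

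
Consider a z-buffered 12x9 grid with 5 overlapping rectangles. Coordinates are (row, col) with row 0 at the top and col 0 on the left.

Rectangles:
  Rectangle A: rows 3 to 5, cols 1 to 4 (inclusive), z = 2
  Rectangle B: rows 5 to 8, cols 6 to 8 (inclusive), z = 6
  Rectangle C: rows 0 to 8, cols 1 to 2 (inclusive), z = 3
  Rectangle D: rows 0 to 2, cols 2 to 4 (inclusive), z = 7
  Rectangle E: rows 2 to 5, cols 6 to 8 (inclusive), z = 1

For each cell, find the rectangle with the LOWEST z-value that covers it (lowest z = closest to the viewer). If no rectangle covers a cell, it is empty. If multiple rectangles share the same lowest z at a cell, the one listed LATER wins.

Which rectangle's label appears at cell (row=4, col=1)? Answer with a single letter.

Answer: A

Derivation:
Check cell (4,1):
  A: rows 3-5 cols 1-4 z=2 -> covers; best now A (z=2)
  B: rows 5-8 cols 6-8 -> outside (row miss)
  C: rows 0-8 cols 1-2 z=3 -> covers; best now A (z=2)
  D: rows 0-2 cols 2-4 -> outside (row miss)
  E: rows 2-5 cols 6-8 -> outside (col miss)
Winner: A at z=2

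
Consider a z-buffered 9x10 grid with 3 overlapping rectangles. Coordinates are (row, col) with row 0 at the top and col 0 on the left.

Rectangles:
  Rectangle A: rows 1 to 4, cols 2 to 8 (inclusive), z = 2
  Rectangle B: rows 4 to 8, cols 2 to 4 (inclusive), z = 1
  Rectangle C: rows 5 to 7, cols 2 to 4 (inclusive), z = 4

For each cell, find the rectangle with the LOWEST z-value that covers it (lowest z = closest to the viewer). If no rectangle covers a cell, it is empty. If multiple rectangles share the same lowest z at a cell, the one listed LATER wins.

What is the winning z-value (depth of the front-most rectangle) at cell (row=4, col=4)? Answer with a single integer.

Answer: 1

Derivation:
Check cell (4,4):
  A: rows 1-4 cols 2-8 z=2 -> covers; best now A (z=2)
  B: rows 4-8 cols 2-4 z=1 -> covers; best now B (z=1)
  C: rows 5-7 cols 2-4 -> outside (row miss)
Winner: B at z=1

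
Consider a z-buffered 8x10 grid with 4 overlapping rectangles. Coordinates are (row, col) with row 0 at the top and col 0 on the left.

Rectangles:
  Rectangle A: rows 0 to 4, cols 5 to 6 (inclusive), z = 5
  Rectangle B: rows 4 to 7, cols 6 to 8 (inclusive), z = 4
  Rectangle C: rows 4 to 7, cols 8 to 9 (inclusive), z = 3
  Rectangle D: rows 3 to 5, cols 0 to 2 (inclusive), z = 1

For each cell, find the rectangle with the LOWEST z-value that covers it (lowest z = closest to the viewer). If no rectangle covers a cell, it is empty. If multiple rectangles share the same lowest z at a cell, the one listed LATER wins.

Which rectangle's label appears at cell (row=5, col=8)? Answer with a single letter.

Answer: C

Derivation:
Check cell (5,8):
  A: rows 0-4 cols 5-6 -> outside (row miss)
  B: rows 4-7 cols 6-8 z=4 -> covers; best now B (z=4)
  C: rows 4-7 cols 8-9 z=3 -> covers; best now C (z=3)
  D: rows 3-5 cols 0-2 -> outside (col miss)
Winner: C at z=3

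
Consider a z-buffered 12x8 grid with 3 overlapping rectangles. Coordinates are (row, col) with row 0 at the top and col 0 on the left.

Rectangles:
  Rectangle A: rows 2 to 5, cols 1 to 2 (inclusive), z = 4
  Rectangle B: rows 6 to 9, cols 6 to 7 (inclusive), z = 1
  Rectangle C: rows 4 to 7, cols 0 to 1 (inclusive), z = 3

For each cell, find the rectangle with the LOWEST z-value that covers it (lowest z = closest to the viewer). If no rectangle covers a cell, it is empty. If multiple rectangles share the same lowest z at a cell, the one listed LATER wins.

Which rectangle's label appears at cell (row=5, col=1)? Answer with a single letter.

Answer: C

Derivation:
Check cell (5,1):
  A: rows 2-5 cols 1-2 z=4 -> covers; best now A (z=4)
  B: rows 6-9 cols 6-7 -> outside (row miss)
  C: rows 4-7 cols 0-1 z=3 -> covers; best now C (z=3)
Winner: C at z=3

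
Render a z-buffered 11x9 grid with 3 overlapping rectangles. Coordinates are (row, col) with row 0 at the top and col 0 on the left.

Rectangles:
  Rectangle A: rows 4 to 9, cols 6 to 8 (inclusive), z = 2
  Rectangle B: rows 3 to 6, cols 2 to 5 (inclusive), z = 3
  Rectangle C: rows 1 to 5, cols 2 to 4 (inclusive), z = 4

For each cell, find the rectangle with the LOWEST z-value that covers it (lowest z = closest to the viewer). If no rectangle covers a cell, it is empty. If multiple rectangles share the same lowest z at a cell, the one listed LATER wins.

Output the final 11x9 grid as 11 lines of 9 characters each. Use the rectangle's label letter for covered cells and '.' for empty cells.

.........
..CCC....
..CCC....
..BBBB...
..BBBBAAA
..BBBBAAA
..BBBBAAA
......AAA
......AAA
......AAA
.........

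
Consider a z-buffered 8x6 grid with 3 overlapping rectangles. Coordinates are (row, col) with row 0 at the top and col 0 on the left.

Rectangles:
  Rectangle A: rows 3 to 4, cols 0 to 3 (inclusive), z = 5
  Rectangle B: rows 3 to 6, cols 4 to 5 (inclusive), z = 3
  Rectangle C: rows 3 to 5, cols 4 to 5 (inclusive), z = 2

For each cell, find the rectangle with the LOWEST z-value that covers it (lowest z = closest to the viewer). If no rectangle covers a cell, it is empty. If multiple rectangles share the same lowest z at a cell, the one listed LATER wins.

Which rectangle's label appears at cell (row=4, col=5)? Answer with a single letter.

Answer: C

Derivation:
Check cell (4,5):
  A: rows 3-4 cols 0-3 -> outside (col miss)
  B: rows 3-6 cols 4-5 z=3 -> covers; best now B (z=3)
  C: rows 3-5 cols 4-5 z=2 -> covers; best now C (z=2)
Winner: C at z=2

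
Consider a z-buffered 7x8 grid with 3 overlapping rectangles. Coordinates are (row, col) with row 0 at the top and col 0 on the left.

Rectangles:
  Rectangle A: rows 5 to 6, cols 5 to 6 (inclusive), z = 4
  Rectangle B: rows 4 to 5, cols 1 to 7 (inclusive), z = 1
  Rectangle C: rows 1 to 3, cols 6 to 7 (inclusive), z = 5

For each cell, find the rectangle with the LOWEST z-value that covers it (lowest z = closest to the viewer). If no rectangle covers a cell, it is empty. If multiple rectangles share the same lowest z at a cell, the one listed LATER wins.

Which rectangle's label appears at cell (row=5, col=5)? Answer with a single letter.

Answer: B

Derivation:
Check cell (5,5):
  A: rows 5-6 cols 5-6 z=4 -> covers; best now A (z=4)
  B: rows 4-5 cols 1-7 z=1 -> covers; best now B (z=1)
  C: rows 1-3 cols 6-7 -> outside (row miss)
Winner: B at z=1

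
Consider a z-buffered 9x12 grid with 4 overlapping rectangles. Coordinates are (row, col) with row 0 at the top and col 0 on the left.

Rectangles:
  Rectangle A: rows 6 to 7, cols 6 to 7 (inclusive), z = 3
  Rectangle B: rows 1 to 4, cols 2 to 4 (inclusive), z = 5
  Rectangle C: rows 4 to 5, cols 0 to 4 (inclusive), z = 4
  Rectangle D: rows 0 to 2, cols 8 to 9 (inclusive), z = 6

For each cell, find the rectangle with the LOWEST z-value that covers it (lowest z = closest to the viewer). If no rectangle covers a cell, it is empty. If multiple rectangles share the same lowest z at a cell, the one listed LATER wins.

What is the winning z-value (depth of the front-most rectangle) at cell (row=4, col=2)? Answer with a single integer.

Check cell (4,2):
  A: rows 6-7 cols 6-7 -> outside (row miss)
  B: rows 1-4 cols 2-4 z=5 -> covers; best now B (z=5)
  C: rows 4-5 cols 0-4 z=4 -> covers; best now C (z=4)
  D: rows 0-2 cols 8-9 -> outside (row miss)
Winner: C at z=4

Answer: 4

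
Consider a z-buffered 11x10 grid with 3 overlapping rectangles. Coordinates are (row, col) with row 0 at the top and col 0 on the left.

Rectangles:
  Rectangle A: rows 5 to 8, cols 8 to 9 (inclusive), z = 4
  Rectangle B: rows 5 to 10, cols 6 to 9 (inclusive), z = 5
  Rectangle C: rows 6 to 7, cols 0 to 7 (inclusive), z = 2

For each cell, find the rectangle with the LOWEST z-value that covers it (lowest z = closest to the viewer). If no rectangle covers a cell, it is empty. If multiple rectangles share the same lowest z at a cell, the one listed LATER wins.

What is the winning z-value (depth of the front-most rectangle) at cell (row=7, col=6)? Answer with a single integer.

Check cell (7,6):
  A: rows 5-8 cols 8-9 -> outside (col miss)
  B: rows 5-10 cols 6-9 z=5 -> covers; best now B (z=5)
  C: rows 6-7 cols 0-7 z=2 -> covers; best now C (z=2)
Winner: C at z=2

Answer: 2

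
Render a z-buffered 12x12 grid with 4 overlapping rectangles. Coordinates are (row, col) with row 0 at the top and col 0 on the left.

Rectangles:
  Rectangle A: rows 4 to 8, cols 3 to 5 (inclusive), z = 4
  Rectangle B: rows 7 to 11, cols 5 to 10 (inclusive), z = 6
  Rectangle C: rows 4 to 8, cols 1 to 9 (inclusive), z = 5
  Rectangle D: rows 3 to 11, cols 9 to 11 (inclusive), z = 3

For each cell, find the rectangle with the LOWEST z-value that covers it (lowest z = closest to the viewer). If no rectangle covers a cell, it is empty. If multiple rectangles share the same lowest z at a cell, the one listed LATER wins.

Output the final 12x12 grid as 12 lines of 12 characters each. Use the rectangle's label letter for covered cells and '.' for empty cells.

............
............
............
.........DDD
.CCAAACCCDDD
.CCAAACCCDDD
.CCAAACCCDDD
.CCAAACCCDDD
.CCAAACCCDDD
.....BBBBDDD
.....BBBBDDD
.....BBBBDDD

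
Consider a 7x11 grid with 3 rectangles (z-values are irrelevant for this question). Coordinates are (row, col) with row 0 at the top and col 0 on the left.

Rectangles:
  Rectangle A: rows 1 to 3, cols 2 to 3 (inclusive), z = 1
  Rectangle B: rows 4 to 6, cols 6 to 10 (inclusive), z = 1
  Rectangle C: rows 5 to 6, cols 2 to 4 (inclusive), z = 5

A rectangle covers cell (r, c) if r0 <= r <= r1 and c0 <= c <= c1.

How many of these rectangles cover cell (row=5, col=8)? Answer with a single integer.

Answer: 1

Derivation:
Check cell (5,8):
  A: rows 1-3 cols 2-3 -> outside (row miss)
  B: rows 4-6 cols 6-10 -> covers
  C: rows 5-6 cols 2-4 -> outside (col miss)
Count covering = 1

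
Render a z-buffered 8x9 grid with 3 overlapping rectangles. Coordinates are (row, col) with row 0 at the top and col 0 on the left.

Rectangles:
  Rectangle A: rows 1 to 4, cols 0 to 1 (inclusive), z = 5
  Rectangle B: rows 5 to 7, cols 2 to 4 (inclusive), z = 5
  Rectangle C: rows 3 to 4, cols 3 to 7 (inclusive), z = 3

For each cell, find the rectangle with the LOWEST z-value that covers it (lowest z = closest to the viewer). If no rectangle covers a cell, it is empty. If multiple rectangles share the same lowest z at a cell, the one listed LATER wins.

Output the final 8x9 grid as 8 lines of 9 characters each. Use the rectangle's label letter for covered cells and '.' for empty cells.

.........
AA.......
AA.......
AA.CCCCC.
AA.CCCCC.
..BBB....
..BBB....
..BBB....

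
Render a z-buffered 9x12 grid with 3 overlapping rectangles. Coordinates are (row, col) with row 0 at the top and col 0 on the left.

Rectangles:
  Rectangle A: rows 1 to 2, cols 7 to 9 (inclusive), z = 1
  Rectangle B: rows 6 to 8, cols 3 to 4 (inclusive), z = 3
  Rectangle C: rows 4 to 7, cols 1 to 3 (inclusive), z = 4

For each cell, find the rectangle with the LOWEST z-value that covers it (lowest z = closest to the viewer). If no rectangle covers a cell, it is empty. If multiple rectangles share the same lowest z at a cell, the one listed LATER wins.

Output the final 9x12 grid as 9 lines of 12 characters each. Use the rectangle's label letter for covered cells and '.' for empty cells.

............
.......AAA..
.......AAA..
............
.CCC........
.CCC........
.CCBB.......
.CCBB.......
...BB.......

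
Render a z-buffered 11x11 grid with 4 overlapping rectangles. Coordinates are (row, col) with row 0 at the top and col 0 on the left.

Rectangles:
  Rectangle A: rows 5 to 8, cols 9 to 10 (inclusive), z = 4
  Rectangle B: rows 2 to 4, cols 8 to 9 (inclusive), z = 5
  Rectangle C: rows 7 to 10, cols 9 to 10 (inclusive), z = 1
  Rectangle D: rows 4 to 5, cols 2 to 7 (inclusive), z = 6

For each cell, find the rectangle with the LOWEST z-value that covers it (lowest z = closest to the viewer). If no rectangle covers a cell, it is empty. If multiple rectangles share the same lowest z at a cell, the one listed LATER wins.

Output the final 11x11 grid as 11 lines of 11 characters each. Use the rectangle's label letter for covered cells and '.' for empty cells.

...........
...........
........BB.
........BB.
..DDDDDDBB.
..DDDDDD.AA
.........AA
.........CC
.........CC
.........CC
.........CC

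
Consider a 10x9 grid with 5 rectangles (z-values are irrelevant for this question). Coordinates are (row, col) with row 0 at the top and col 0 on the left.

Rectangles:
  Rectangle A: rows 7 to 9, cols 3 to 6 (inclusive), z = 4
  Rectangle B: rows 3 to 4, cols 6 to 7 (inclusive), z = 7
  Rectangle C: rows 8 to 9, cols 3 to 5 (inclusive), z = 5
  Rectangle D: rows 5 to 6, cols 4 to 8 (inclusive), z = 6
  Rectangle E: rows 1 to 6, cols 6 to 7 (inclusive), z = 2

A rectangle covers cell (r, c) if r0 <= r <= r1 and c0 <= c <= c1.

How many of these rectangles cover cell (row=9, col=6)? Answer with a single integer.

Check cell (9,6):
  A: rows 7-9 cols 3-6 -> covers
  B: rows 3-4 cols 6-7 -> outside (row miss)
  C: rows 8-9 cols 3-5 -> outside (col miss)
  D: rows 5-6 cols 4-8 -> outside (row miss)
  E: rows 1-6 cols 6-7 -> outside (row miss)
Count covering = 1

Answer: 1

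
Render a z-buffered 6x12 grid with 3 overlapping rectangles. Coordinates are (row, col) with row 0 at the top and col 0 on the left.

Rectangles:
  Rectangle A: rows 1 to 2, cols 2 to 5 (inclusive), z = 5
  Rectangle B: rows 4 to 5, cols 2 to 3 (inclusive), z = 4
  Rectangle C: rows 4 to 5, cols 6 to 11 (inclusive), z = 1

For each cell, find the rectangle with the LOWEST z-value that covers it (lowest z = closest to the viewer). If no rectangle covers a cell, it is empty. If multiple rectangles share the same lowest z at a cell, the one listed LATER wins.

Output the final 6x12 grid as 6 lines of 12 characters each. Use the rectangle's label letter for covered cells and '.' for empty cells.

............
..AAAA......
..AAAA......
............
..BB..CCCCCC
..BB..CCCCCC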